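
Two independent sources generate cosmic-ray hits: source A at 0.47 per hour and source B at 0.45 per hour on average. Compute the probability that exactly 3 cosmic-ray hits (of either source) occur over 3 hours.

0.2218

Independent Poisson processes superpose: combined rate λ = 0.47 + 0.45 = 0.92 per hour.
Over the interval, μ = 0.92 × 3 = 2.76 (3 hours).
P(N = 3) = e^(−2.76) · 2.76^3/3! ≈ 0.2218.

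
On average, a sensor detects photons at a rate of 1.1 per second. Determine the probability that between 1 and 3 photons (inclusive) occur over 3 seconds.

Over the interval, μ = 1.1 × 3 = 3.3 (3 seconds).
P(1 ≤ N ≤ 3) = Σ_{j=1}^{3} e^(−3.3) · 3.3^j/j! ≈ 0.5435.

0.5435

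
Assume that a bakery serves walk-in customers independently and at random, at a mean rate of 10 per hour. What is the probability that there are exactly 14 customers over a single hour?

With mean μ = 10 per hour,
P(N = 14) = e^(−μ) μ^14/14! = e^(−10) · 10^14/87178291200 ≈ 0.0521.

0.0521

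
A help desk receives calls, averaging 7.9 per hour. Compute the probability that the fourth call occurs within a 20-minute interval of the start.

0.2713

Over the interval, μ = 7.9 × 1/3 ≈ 2.63333 (a 20-minute interval = 1/3 hours).
The fourth arrival falls in the interval iff at least 4 events occur there: P(S_4 ≤ t) = P(N ≥ 4) = 1 − P(N ≤ 3) ≈ 0.2713.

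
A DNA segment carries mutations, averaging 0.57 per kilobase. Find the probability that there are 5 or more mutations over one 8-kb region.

0.4792

Over the interval, μ = 0.57 × 8 = 4.56 (an 8-kb region = 8 kilobases).
P(N ≥ 5) = 1 − P(N ≤ 4) = 1 − Σ_{j=0}^{4} e^(−μ) μ^j/j! ≈ 0.4792.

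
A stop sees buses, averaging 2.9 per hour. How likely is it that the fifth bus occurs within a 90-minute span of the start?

0.4392

Over the interval, μ = 2.9 × 1.5 = 4.35 (a 90-minute span = 1.5 hours).
The fifth arrival falls in the interval iff at least 5 events occur there: P(S_5 ≤ t) = P(N ≥ 5) = 1 − P(N ≤ 4) ≈ 0.4392.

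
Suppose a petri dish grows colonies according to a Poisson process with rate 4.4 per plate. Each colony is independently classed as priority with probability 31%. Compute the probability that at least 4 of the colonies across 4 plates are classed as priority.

0.7933

Thinning: the colonies that are classed as priority themselves form a Poisson process with rate 0.31 × 4.4 = 1.364 per plate.
Over the interval, μ = 1.364 × 4 = 5.456 (4 plates).
P(N ≥ 4) = 1 − P(N ≤ 3) ≈ 0.7933.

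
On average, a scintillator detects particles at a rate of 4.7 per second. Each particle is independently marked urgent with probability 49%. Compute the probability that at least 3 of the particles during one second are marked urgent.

Thinning: the particles that are marked urgent themselves form a Poisson process with rate 0.49 × 4.7 = 2.303 per second.
So μ = 2.303.
P(N ≥ 3) = 1 − P(N ≤ 2) ≈ 0.4048.

0.4048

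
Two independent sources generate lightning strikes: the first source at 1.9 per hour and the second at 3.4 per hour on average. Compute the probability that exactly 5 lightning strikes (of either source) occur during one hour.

0.1740

Independent Poisson processes superpose: combined rate λ = 1.9 + 3.4 = 5.3 per hour.
So μ = 5.3.
P(N = 5) = e^(−5.3) · 5.3^5/5! ≈ 0.1740.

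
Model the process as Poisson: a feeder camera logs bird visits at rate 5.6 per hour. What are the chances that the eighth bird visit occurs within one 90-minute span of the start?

Over the interval, μ = 5.6 × 1.5 = 8.4 (a 90-minute span = 1.5 hours).
The eighth arrival falls in the interval iff at least 8 events occur there: P(S_8 ≤ t) = P(N ≥ 8) = 1 − P(N ≤ 7) ≈ 0.6013.

0.6013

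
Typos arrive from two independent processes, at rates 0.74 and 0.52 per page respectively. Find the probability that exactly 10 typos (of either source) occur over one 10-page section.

0.0937

Independent Poisson processes superpose: combined rate λ = 0.74 + 0.52 = 1.26 per page.
Over the interval, μ = 1.26 × 10 = 12.6 (a 10-page section = 10 pages).
P(N = 10) = e^(−12.6) · 12.6^10/10! ≈ 0.0937.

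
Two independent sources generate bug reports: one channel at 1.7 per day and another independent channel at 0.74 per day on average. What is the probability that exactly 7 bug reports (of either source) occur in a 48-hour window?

Independent Poisson processes superpose: combined rate λ = 1.7 + 0.74 = 2.44 per day.
Over the interval, μ = 2.44 × 2 = 4.88 (a 48-hour window = 2 days).
P(N = 7) = e^(−4.88) · 4.88^7/7! ≈ 0.0993.

0.0993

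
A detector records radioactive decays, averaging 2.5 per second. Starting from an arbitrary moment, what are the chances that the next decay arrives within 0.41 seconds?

Inter-arrival times are exponential with rate λ = 2.5 per second.
P(T ≤ 0.41) = 1 − e^(−λt) = 1 − e^(−2.5 × 0.41) = 1 − e^(−1.025) ≈ 0.6412.

0.6412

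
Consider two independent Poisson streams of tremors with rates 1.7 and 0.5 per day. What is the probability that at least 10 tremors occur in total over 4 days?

0.3863

Independent Poisson processes superpose: combined rate λ = 1.7 + 0.5 = 2.2 per day.
Over the interval, μ = 2.2 × 4 = 8.8 (4 days).
P(N ≥ 10) = 1 − P(N ≤ 9) ≈ 0.3863.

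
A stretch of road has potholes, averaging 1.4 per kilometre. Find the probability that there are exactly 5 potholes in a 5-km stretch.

Over the interval, μ = 1.4 × 5 = 7 (a 5-km stretch = 5 kilometres).
P(N = 5) = e^(−μ) μ^5/5! = e^(−7) · 7^5/120 ≈ 0.1277.

0.1277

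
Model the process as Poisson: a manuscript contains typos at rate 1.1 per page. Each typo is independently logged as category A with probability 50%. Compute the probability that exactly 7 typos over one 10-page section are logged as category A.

0.1234

Thinning: the typos that are logged as category A themselves form a Poisson process with rate 0.5 × 1.1 = 0.55 per page.
Over the interval, μ = 0.55 × 10 = 5.5 (a 10-page section = 10 pages).
P(N = 7) = e^(−5.5) · 5.5^7/7! ≈ 0.1234.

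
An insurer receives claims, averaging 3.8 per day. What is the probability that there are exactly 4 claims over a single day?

With mean μ = 3.8 per day,
P(N = 4) = e^(−μ) μ^4/4! = e^(−3.8) · 3.8^4/24 ≈ 0.1944.

0.1944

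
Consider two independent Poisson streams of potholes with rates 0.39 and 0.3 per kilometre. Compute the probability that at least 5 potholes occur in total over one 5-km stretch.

Independent Poisson processes superpose: combined rate λ = 0.39 + 0.3 = 0.69 per kilometre.
Over the interval, μ = 0.69 × 5 = 3.45 (a 5-km stretch = 5 kilometres).
P(N ≥ 5) = 1 − P(N ≤ 4) ≈ 0.2651.

0.2651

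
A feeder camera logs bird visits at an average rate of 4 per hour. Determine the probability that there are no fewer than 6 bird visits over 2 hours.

0.8088

Over the interval, μ = 4 × 2 = 8 (2 hours).
P(N ≥ 6) = 1 − P(N ≤ 5) = 1 − Σ_{j=0}^{5} e^(−μ) μ^j/j! ≈ 0.8088.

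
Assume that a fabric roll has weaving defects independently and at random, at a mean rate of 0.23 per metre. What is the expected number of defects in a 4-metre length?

E[N] = λt = 0.23 × 4 = 0.92 (a 4-metre length = 4 metres).

0.92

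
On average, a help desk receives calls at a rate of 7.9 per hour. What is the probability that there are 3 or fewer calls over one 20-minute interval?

Over the interval, μ = 7.9 × 1/3 ≈ 2.63333 (a 20-minute interval = 1/3 hours).
P(N ≤ 3) = Σ_{j=0}^{3} e^(−μ) μ^j/j! ≈ 0.7287.

0.7287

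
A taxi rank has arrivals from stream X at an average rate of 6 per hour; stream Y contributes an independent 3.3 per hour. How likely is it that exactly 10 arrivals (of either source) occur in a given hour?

0.1219

Independent Poisson processes superpose: combined rate λ = 6 + 3.3 = 9.3 per hour.
So μ = 9.3.
P(N = 10) = e^(−9.3) · 9.3^10/10! ≈ 0.1219.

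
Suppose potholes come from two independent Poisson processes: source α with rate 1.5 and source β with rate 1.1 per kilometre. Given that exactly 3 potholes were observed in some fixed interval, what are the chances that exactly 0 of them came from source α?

Given the total, each event is independently from source α with probability p = λ_α/(λ_α+λ_β) = 1.5/2.6 ≈ 0.5769.
So K ~ Binomial(3, 1.5/2.6): P(K = 0) = C(3,0) · (1.5/2.6)^0 · (1.1/2.6)^3 ≈ 0.0757.

0.0757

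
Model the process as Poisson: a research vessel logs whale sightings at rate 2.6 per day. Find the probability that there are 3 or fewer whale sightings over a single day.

0.7360

With mean μ = 2.6 per day,
P(N ≤ 3) = Σ_{j=0}^{3} e^(−μ) μ^j/j! ≈ 0.7360.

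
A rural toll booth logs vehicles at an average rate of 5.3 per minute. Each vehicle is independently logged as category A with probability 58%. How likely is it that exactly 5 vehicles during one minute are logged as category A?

0.1058

Thinning: the vehicles that are logged as category A themselves form a Poisson process with rate 0.58 × 5.3 = 3.074 per minute.
So μ = 3.074.
P(N = 5) = e^(−3.074) · 3.074^5/5! ≈ 0.1058.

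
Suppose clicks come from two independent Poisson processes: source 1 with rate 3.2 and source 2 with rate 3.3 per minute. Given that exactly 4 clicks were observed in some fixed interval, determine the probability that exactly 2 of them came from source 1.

Given the total, each event is independently from source 1 with probability p = λ_1/(λ_1+λ_2) = 3.2/6.5 ≈ 0.4923.
So K ~ Binomial(4, 3.2/6.5): P(K = 2) = C(4,2) · (3.2/6.5)^2 · (3.3/6.5)^2 ≈ 0.3748.

0.3748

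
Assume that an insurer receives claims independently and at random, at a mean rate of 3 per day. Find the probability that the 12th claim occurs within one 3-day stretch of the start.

Over the interval, μ = 3 × 3 = 9 (a 3-day stretch = 3 days).
The 12th arrival falls in the interval iff at least 12 events occur there: P(S_12 ≤ t) = P(N ≥ 12) = 1 − P(N ≤ 11) ≈ 0.1970.

0.1970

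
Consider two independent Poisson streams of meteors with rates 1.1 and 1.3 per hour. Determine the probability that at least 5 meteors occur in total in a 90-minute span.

0.2936

Independent Poisson processes superpose: combined rate λ = 1.1 + 1.3 = 2.4 per hour.
Over the interval, μ = 2.4 × 1.5 = 3.6 (a 90-minute span = 1.5 hours).
P(N ≥ 5) = 1 − P(N ≤ 4) ≈ 0.2936.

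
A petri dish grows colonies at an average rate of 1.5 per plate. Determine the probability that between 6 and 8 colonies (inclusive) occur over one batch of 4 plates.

Over the interval, μ = 1.5 × 4 = 6 (a batch of 4 plates = 4 plates).
P(6 ≤ N ≤ 8) = Σ_{j=6}^{8} e^(−6) · 6^j/j! ≈ 0.4016.

0.4016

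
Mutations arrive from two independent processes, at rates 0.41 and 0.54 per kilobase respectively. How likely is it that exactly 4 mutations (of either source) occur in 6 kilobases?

0.1472

Independent Poisson processes superpose: combined rate λ = 0.41 + 0.54 = 0.95 per kilobase.
Over the interval, μ = 0.95 × 6 = 5.7 (6 kilobases).
P(N = 4) = e^(−5.7) · 5.7^4/4! ≈ 0.1472.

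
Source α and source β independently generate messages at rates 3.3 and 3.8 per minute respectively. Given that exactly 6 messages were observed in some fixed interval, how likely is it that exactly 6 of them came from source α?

Given the total, each event is independently from source α with probability p = λ_α/(λ_α+λ_β) = 3.3/7.1 ≈ 0.4648.
So K ~ Binomial(6, 3.3/7.1): P(K = 6) = C(6,6) · (3.3/7.1)^6 · (3.8/7.1)^0 ≈ 0.0101.

0.0101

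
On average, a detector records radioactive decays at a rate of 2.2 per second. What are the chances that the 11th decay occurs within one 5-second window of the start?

Over the interval, μ = 2.2 × 5 = 11 (a 5-second window = 5 seconds).
The 11th arrival falls in the interval iff at least 11 events occur there: P(S_11 ≤ t) = P(N ≥ 11) = 1 − P(N ≤ 10) ≈ 0.5401.

0.5401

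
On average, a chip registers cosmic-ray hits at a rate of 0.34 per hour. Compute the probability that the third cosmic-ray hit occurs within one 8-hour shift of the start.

0.5113

Over the interval, μ = 0.34 × 8 = 2.72 (an 8-hour shift = 8 hours).
The third arrival falls in the interval iff at least 3 events occur there: P(S_3 ≤ t) = P(N ≥ 3) = 1 − P(N ≤ 2) ≈ 0.5113.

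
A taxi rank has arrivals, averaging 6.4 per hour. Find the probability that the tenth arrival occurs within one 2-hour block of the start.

Over the interval, μ = 6.4 × 2 = 12.8 (a 2-hour block = 2 hours).
The tenth arrival falls in the interval iff at least 10 events occur there: P(S_10 ≤ t) = P(N ≥ 10) = 1 − P(N ≤ 9) ≈ 0.8206.

0.8206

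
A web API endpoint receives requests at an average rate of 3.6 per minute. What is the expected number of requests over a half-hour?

108

E[N] = λt = 3.6 × 30 = 108 (a half-hour = 30 minutes).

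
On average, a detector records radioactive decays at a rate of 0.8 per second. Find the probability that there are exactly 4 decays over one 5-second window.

Over the interval, μ = 0.8 × 5 = 4 (a 5-second window = 5 seconds).
P(N = 4) = e^(−μ) μ^4/4! = e^(−4) · 4^4/24 ≈ 0.1954.

0.1954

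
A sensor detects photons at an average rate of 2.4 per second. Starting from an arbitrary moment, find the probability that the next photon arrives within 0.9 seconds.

Inter-arrival times are exponential with rate λ = 2.4 per second.
P(T ≤ 0.9) = 1 − e^(−λt) = 1 − e^(−2.4 × 0.9) = 1 − e^(−2.16) ≈ 0.8847.

0.8847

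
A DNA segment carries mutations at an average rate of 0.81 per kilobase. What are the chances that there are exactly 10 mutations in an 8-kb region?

0.0552

Over the interval, μ = 0.81 × 8 = 6.48 (an 8-kb region = 8 kilobases).
P(N = 10) = e^(−μ) μ^10/10! = e^(−6.48) · 6.48^10/3628800 ≈ 0.0552.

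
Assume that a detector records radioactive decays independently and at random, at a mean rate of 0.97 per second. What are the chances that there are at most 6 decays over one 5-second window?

Over the interval, μ = 0.97 × 5 = 4.85 (a 5-second window = 5 seconds).
P(N ≤ 6) = Σ_{j=0}^{6} e^(−μ) μ^j/j! ≈ 0.7838.

0.7838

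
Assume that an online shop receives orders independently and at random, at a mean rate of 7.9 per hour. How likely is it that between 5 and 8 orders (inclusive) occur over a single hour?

0.5010

With mean μ = 7.9 per hour,
P(5 ≤ N ≤ 8) = Σ_{j=5}^{8} e^(−7.9) · 7.9^j/j! ≈ 0.5010.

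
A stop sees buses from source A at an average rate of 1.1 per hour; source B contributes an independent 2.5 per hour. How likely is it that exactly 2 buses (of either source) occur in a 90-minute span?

0.0659

Independent Poisson processes superpose: combined rate λ = 1.1 + 2.5 = 3.6 per hour.
Over the interval, μ = 3.6 × 1.5 = 5.4 (a 90-minute span = 1.5 hours).
P(N = 2) = e^(−5.4) · 5.4^2/2! ≈ 0.0659.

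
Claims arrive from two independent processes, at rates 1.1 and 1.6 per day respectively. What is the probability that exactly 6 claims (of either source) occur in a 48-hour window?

0.1555

Independent Poisson processes superpose: combined rate λ = 1.1 + 1.6 = 2.7 per day.
Over the interval, μ = 2.7 × 2 = 5.4 (a 48-hour window = 2 days).
P(N = 6) = e^(−5.4) · 5.4^6/6! ≈ 0.1555.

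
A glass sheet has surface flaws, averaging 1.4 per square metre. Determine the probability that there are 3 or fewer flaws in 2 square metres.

0.6919

Over the interval, μ = 1.4 × 2 = 2.8 (2 square metres).
P(N ≤ 3) = Σ_{j=0}^{3} e^(−μ) μ^j/j! ≈ 0.6919.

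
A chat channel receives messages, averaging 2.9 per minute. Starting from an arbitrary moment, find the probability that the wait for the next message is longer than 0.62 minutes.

The wait for the next event is exponential with rate λ = 2.9 per minute.
P(T > 0.62) = e^(−λt) = e^(−2.9 × 0.62) = e^(−1.798) ≈ 0.1656.

0.1656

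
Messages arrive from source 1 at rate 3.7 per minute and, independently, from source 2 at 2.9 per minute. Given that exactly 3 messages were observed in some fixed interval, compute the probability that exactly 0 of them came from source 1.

Given the total, each event is independently from source 1 with probability p = λ_1/(λ_1+λ_2) = 3.7/6.6 ≈ 0.5606.
So K ~ Binomial(3, 3.7/6.6): P(K = 0) = C(3,0) · (3.7/6.6)^0 · (2.9/6.6)^3 ≈ 0.0848.

0.0848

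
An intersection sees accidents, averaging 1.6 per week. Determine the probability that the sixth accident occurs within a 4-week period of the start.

0.6163

Over the interval, μ = 1.6 × 4 = 6.4 (a 4-week period = 4 weeks).
The sixth arrival falls in the interval iff at least 6 events occur there: P(S_6 ≤ t) = P(N ≥ 6) = 1 − P(N ≤ 5) ≈ 0.6163.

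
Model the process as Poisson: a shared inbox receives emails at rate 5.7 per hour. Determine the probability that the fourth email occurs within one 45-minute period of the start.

0.6183

Over the interval, μ = 5.7 × 0.75 = 4.275 (a 45-minute period = 0.75 hours).
The fourth arrival falls in the interval iff at least 4 events occur there: P(S_4 ≤ t) = P(N ≥ 4) = 1 − P(N ≤ 3) ≈ 0.6183.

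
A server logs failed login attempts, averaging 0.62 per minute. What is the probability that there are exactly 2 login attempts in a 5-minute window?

0.2165

Over the interval, μ = 0.62 × 5 = 3.1 (a 5-minute window = 5 minutes).
P(N = 2) = e^(−μ) μ^2/2! = e^(−3.1) · 3.1^2/2 ≈ 0.2165.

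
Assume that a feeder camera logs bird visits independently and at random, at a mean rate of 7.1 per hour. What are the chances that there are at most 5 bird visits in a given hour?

With mean μ = 7.1 per hour,
P(N ≤ 5) = Σ_{j=0}^{5} e^(−μ) μ^j/j! ≈ 0.2881.

0.2881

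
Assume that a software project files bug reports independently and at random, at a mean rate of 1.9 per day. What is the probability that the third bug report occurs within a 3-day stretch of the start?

Over the interval, μ = 1.9 × 3 = 5.7 (a 3-day stretch = 3 days).
The third arrival falls in the interval iff at least 3 events occur there: P(S_3 ≤ t) = P(N ≥ 3) = 1 − P(N ≤ 2) ≈ 0.9232.

0.9232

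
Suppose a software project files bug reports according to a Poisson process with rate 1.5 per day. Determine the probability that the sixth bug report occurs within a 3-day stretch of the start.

Over the interval, μ = 1.5 × 3 = 4.5 (a 3-day stretch = 3 days).
The sixth arrival falls in the interval iff at least 6 events occur there: P(S_6 ≤ t) = P(N ≥ 6) = 1 − P(N ≤ 5) ≈ 0.2971.

0.2971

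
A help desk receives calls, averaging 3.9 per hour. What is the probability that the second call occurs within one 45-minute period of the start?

Over the interval, μ = 3.9 × 0.75 = 2.925 (a 45-minute period = 0.75 hours).
The second arrival falls in the interval iff at least 2 events occur there: P(S_2 ≤ t) = P(N ≥ 2) = 1 − P(N ≤ 1) ≈ 0.7894.

0.7894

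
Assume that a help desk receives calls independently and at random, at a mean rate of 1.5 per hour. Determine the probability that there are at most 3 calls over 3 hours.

Over the interval, μ = 1.5 × 3 = 4.5 (3 hours).
P(N ≤ 3) = Σ_{j=0}^{3} e^(−μ) μ^j/j! ≈ 0.3423.

0.3423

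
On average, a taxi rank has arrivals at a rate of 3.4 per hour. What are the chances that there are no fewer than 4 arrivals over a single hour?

With mean μ = 3.4 per hour,
P(N ≥ 4) = 1 − P(N ≤ 3) = 1 − Σ_{j=0}^{3} e^(−μ) μ^j/j! ≈ 0.4416.

0.4416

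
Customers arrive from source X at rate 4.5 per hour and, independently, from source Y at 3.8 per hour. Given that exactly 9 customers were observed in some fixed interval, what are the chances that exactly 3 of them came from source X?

Given the total, each event is independently from source X with probability p = λ_X/(λ_X+λ_Y) = 4.5/8.3 ≈ 0.5422.
So K ~ Binomial(9, 4.5/8.3): P(K = 3) = C(9,3) · (4.5/8.3)^3 · (3.8/8.3)^6 ≈ 0.1233.

0.1233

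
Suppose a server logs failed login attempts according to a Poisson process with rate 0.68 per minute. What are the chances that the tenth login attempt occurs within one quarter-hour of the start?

0.5668

Over the interval, μ = 0.68 × 15 = 10.2 (a quarter-hour = 15 minutes).
The tenth arrival falls in the interval iff at least 10 events occur there: P(S_10 ≤ t) = P(N ≥ 10) = 1 − P(N ≤ 9) ≈ 0.5668.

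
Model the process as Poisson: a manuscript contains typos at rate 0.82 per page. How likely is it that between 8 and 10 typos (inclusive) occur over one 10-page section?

Over the interval, μ = 0.82 × 10 = 8.2 (a 10-page section = 10 pages).
P(8 ≤ N ≤ 10) = Σ_{j=8}^{10} e^(−8.2) · 8.2^j/j! ≈ 0.3701.

0.3701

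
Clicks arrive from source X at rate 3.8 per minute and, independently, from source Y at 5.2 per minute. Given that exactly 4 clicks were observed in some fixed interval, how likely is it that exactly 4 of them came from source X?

0.0318

Given the total, each event is independently from source X with probability p = λ_X/(λ_X+λ_Y) = 3.8/9 ≈ 0.4222.
So K ~ Binomial(4, 3.8/9): P(K = 4) = C(4,4) · (3.8/9)^4 · (5.2/9)^0 ≈ 0.0318.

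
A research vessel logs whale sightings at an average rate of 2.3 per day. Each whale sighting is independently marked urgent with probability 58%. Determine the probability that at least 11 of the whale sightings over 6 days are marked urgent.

Thinning: the whale sightings that are marked urgent themselves form a Poisson process with rate 0.58 × 2.3 = 1.334 per day.
Over the interval, μ = 1.334 × 6 = 8.004 (6 days).
P(N ≥ 11) = 1 − P(N ≤ 10) ≈ 0.1845.

0.1845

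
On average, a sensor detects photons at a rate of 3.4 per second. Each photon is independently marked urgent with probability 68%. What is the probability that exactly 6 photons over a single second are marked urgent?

0.0210

Thinning: the photons that are marked urgent themselves form a Poisson process with rate 0.68 × 3.4 = 2.312 per second.
So μ = 2.312.
P(N = 6) = e^(−2.312) · 2.312^6/6! ≈ 0.0210.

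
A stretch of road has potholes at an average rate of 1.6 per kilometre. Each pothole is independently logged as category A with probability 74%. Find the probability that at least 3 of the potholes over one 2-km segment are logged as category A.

Thinning: the potholes that are logged as category A themselves form a Poisson process with rate 0.74 × 1.6 = 1.184 per kilometre.
Over the interval, μ = 1.184 × 2 = 2.368 (a 2-km segment = 2 kilometres).
P(N ≥ 3) = 1 − P(N ≤ 2) ≈ 0.4219.

0.4219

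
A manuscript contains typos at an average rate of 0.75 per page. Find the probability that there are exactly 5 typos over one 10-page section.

0.1094

Over the interval, μ = 0.75 × 10 = 7.5 (a 10-page section = 10 pages).
P(N = 5) = e^(−μ) μ^5/5! = e^(−7.5) · 7.5^5/120 ≈ 0.1094.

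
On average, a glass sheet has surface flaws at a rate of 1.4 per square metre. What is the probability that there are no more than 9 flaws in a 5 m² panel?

Over the interval, μ = 1.4 × 5 = 7 (a 5 m² panel = 5 square metres).
P(N ≤ 9) = Σ_{j=0}^{9} e^(−μ) μ^j/j! ≈ 0.8305.

0.8305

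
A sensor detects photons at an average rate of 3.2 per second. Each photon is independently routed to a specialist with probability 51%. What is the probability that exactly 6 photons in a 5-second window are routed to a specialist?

0.1172

Thinning: the photons that are routed to a specialist themselves form a Poisson process with rate 0.51 × 3.2 = 1.632 per second.
Over the interval, μ = 1.632 × 5 = 8.16 (a 5-second window = 5 seconds).
P(N = 6) = e^(−8.16) · 8.16^6/6! ≈ 0.1172.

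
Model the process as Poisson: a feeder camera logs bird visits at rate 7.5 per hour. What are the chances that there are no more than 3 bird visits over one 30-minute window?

Over the interval, μ = 7.5 × 0.5 = 3.75 (a 30-minute window = 0.5 hours).
P(N ≤ 3) = Σ_{j=0}^{3} e^(−μ) μ^j/j! ≈ 0.4838.

0.4838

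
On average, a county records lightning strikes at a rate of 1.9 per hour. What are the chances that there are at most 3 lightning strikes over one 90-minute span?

Over the interval, μ = 1.9 × 1.5 = 2.85 (a 90-minute span = 1.5 hours).
P(N ≤ 3) = Σ_{j=0}^{3} e^(−μ) μ^j/j! ≈ 0.6808.

0.6808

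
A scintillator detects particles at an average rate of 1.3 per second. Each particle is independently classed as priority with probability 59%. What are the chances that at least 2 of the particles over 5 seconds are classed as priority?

Thinning: the particles that are classed as priority themselves form a Poisson process with rate 0.59 × 1.3 = 0.767 per second.
Over the interval, μ = 0.767 × 5 = 3.835 (5 seconds).
P(N ≥ 2) = 1 − P(N ≤ 1) ≈ 0.8956.

0.8956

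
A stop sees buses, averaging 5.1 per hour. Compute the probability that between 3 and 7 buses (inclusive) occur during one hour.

0.7395

With mean μ = 5.1 per hour,
P(3 ≤ N ≤ 7) = Σ_{j=3}^{7} e^(−5.1) · 5.1^j/j! ≈ 0.7395.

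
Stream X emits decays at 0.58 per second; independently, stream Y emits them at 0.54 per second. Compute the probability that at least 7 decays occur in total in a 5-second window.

Independent Poisson processes superpose: combined rate λ = 0.58 + 0.54 = 1.12 per second.
Over the interval, μ = 1.12 × 5 = 5.6 (a 5-second window = 5 seconds).
P(N ≥ 7) = 1 − P(N ≤ 6) ≈ 0.3297.

0.3297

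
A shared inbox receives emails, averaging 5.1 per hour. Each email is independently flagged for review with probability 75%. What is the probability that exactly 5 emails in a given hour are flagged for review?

Thinning: the emails that are flagged for review themselves form a Poisson process with rate 0.75 × 5.1 = 3.825 per hour.
So μ = 3.825.
P(N = 5) = e^(−3.825) · 3.825^5/5! ≈ 0.1489.

0.1489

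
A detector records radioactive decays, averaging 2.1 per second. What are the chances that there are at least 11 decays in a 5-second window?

Over the interval, μ = 2.1 × 5 = 10.5 (a 5-second window = 5 seconds).
P(N ≥ 11) = 1 − P(N ≤ 10) = 1 − Σ_{j=0}^{10} e^(−μ) μ^j/j! ≈ 0.4793.

0.4793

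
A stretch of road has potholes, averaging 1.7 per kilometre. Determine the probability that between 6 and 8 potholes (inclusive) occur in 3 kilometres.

0.3268

Over the interval, μ = 1.7 × 3 = 5.1 (3 kilometres).
P(6 ≤ N ≤ 8) = Σ_{j=6}^{8} e^(−5.1) · 5.1^j/j! ≈ 0.3268.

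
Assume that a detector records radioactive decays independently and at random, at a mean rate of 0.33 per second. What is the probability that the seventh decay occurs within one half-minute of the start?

Over the interval, μ = 0.33 × 30 = 9.9 (a half-minute = 30 seconds).
The seventh arrival falls in the interval iff at least 7 events occur there: P(S_7 ≤ t) = P(N ≥ 7) = 1 − P(N ≤ 6) ≈ 0.8634.

0.8634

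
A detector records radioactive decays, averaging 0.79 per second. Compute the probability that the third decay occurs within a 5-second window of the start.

0.7545

Over the interval, μ = 0.79 × 5 = 3.95 (a 5-second window = 5 seconds).
The third arrival falls in the interval iff at least 3 events occur there: P(S_3 ≤ t) = P(N ≥ 3) = 1 − P(N ≤ 2) ≈ 0.7545.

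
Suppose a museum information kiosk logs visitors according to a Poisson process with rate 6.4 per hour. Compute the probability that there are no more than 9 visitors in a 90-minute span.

Over the interval, μ = 6.4 × 1.5 = 9.6 (a 90-minute span = 1.5 hours).
P(N ≤ 9) = Σ_{j=0}^{9} e^(−μ) μ^j/j! ≈ 0.5089.

0.5089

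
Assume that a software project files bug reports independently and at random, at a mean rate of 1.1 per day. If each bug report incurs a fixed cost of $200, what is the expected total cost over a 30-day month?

$6600

E[N] = 1.1 × 30 = 33 (a 30-day month = 30 days); E[cost] = 33 × $200 = $6600.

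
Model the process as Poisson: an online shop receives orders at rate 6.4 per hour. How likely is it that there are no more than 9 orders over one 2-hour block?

0.1794

Over the interval, μ = 6.4 × 2 = 12.8 (a 2-hour block = 2 hours).
P(N ≤ 9) = Σ_{j=0}^{9} e^(−μ) μ^j/j! ≈ 0.1794.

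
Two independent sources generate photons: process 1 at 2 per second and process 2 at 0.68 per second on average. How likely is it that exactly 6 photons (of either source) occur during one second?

Independent Poisson processes superpose: combined rate λ = 2 + 0.68 = 2.68 per second.
So μ = 2.68.
P(N = 6) = e^(−2.68) · 2.68^6/6! ≈ 0.0353.

0.0353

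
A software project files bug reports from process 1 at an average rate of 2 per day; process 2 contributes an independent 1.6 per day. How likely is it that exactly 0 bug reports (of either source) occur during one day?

Independent Poisson processes superpose: combined rate λ = 2 + 1.6 = 3.6 per day.
So μ = 3.6.
P(N = 0) = e^(−3.6) · 3.6^0/0! ≈ 0.0273.

0.0273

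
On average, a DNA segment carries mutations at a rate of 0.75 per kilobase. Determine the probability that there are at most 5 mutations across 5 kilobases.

0.8229

Over the interval, μ = 0.75 × 5 = 3.75 (5 kilobases).
P(N ≤ 5) = Σ_{j=0}^{5} e^(−μ) μ^j/j! ≈ 0.8229.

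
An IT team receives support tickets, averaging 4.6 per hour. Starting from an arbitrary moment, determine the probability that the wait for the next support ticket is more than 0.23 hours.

The wait for the next event is exponential with rate λ = 4.6 per hour.
P(T > 0.23) = e^(−λt) = e^(−4.6 × 0.23) = e^(−1.058) ≈ 0.3471.

0.3471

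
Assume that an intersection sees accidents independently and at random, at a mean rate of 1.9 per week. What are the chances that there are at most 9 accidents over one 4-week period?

Over the interval, μ = 1.9 × 4 = 7.6 (a 4-week period = 4 weeks).
P(N ≤ 9) = Σ_{j=0}^{9} e^(−μ) μ^j/j! ≈ 0.7649.

0.7649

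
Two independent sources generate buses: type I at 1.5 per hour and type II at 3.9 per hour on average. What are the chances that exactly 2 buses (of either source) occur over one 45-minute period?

0.1429

Independent Poisson processes superpose: combined rate λ = 1.5 + 3.9 = 5.4 per hour.
Over the interval, μ = 5.4 × 0.75 = 4.05 (a 45-minute period = 0.75 hours).
P(N = 2) = e^(−4.05) · 4.05^2/2! ≈ 0.1429.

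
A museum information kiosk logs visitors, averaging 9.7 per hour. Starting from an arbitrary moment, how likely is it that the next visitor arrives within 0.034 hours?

0.2809

Inter-arrival times are exponential with rate λ = 9.7 per hour.
P(T ≤ 0.034) = 1 − e^(−λt) = 1 − e^(−9.7 × 0.034) = 1 − e^(−0.3298) ≈ 0.2809.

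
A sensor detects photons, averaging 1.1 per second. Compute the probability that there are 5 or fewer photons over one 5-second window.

0.5289

Over the interval, μ = 1.1 × 5 = 5.5 (a 5-second window = 5 seconds).
P(N ≤ 5) = Σ_{j=0}^{5} e^(−μ) μ^j/j! ≈ 0.5289.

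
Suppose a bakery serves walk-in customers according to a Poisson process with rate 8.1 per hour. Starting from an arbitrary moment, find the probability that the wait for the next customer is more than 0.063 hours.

The wait for the next event is exponential with rate λ = 8.1 per hour.
P(T > 0.063) = e^(−λt) = e^(−8.1 × 0.063) = e^(−0.5103) ≈ 0.6003.

0.6003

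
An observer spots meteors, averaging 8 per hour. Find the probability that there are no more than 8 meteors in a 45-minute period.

0.8472

Over the interval, μ = 8 × 0.75 = 6 (a 45-minute period = 0.75 hours).
P(N ≤ 8) = Σ_{j=0}^{8} e^(−μ) μ^j/j! ≈ 0.8472.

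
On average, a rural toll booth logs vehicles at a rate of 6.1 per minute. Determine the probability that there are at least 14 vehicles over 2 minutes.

Over the interval, μ = 6.1 × 2 = 12.2 (2 minutes).
P(N ≥ 14) = 1 − P(N ≤ 13) = 1 − Σ_{j=0}^{13} e^(−μ) μ^j/j! ≈ 0.3397.

0.3397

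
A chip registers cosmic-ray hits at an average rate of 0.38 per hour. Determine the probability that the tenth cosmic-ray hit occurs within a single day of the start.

0.4284

Over the interval, μ = 0.38 × 24 = 9.12 (a day = 24 hours).
The tenth arrival falls in the interval iff at least 10 events occur there: P(S_10 ≤ t) = P(N ≥ 10) = 1 − P(N ≤ 9) ≈ 0.4284.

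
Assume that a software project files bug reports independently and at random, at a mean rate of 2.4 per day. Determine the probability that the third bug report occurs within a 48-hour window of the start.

0.8575

Over the interval, μ = 2.4 × 2 = 4.8 (a 48-hour window = 2 days).
The third arrival falls in the interval iff at least 3 events occur there: P(S_3 ≤ t) = P(N ≥ 3) = 1 − P(N ≤ 2) ≈ 0.8575.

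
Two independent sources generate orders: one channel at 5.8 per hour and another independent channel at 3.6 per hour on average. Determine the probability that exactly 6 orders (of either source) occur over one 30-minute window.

0.1362

Independent Poisson processes superpose: combined rate λ = 5.8 + 3.6 = 9.4 per hour.
Over the interval, μ = 9.4 × 0.5 = 4.7 (a 30-minute window = 0.5 hours).
P(N = 6) = e^(−4.7) · 4.7^6/6! ≈ 0.1362.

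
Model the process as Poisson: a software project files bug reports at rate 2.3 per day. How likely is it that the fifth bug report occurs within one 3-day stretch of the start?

0.8177

Over the interval, μ = 2.3 × 3 = 6.9 (a 3-day stretch = 3 days).
The fifth arrival falls in the interval iff at least 5 events occur there: P(S_5 ≤ t) = P(N ≥ 5) = 1 − P(N ≤ 4) ≈ 0.8177.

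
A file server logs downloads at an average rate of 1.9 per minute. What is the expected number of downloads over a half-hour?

E[N] = λt = 1.9 × 30 = 57 (a half-hour = 30 minutes).

57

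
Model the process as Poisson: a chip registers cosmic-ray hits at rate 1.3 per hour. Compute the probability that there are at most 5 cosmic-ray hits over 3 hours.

Over the interval, μ = 1.3 × 3 = 3.9 (3 hours).
P(N ≤ 5) = Σ_{j=0}^{5} e^(−μ) μ^j/j! ≈ 0.8006.

0.8006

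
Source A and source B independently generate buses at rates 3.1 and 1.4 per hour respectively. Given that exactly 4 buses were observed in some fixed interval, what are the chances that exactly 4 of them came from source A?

0.2252

Given the total, each event is independently from source A with probability p = λ_A/(λ_A+λ_B) = 3.1/4.5 ≈ 0.6889.
So K ~ Binomial(4, 3.1/4.5): P(K = 4) = C(4,4) · (3.1/4.5)^4 · (1.4/4.5)^0 ≈ 0.2252.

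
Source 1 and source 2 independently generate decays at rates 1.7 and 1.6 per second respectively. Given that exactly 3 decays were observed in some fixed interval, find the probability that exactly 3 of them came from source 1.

Given the total, each event is independently from source 1 with probability p = λ_1/(λ_1+λ_2) = 1.7/3.3 ≈ 0.5152.
So K ~ Binomial(3, 1.7/3.3): P(K = 3) = C(3,3) · (1.7/3.3)^3 · (1.6/3.3)^0 ≈ 0.1367.

0.1367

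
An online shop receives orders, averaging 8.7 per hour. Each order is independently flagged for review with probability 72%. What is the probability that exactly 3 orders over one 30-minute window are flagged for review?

Thinning: the orders that are flagged for review themselves form a Poisson process with rate 0.72 × 8.7 = 6.264 per hour.
Over the interval, μ = 6.264 × 0.5 = 3.132 (a 30-minute window = 0.5 hours).
P(N = 3) = e^(−3.132) · 3.132^3/3! ≈ 0.2234.

0.2234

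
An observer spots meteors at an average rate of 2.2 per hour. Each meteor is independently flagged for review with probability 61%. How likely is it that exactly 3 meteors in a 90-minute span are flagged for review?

Thinning: the meteors that are flagged for review themselves form a Poisson process with rate 0.61 × 2.2 = 1.342 per hour.
Over the interval, μ = 1.342 × 1.5 = 2.013 (a 90-minute span = 1.5 hours).
P(N = 3) = e^(−2.013) · 2.013^3/3! ≈ 0.1816.

0.1816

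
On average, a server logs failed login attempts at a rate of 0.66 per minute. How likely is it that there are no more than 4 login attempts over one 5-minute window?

0.7626

Over the interval, μ = 0.66 × 5 = 3.3 (a 5-minute window = 5 minutes).
P(N ≤ 4) = Σ_{j=0}^{4} e^(−μ) μ^j/j! ≈ 0.7626.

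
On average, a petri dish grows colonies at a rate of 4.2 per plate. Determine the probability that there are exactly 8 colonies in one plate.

With mean μ = 4.2 per plate,
P(N = 8) = e^(−μ) μ^8/8! = e^(−4.2) · 4.2^8/40320 ≈ 0.0360.

0.0360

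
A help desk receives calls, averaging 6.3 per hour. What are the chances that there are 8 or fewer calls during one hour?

0.8148

With mean μ = 6.3 per hour,
P(N ≤ 8) = Σ_{j=0}^{8} e^(−μ) μ^j/j! ≈ 0.8148.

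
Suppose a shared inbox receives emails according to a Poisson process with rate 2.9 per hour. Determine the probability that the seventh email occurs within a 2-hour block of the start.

0.3616

Over the interval, μ = 2.9 × 2 = 5.8 (a 2-hour block = 2 hours).
The seventh arrival falls in the interval iff at least 7 events occur there: P(S_7 ≤ t) = P(N ≥ 7) = 1 − P(N ≤ 6) ≈ 0.3616.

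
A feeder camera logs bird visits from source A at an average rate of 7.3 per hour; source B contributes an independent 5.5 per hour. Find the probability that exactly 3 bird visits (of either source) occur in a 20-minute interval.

0.1816

Independent Poisson processes superpose: combined rate λ = 7.3 + 5.5 = 12.8 per hour.
Over the interval, μ = 12.8 × 1/3 ≈ 4.26667 (a 20-minute interval = 1/3 hours).
P(N = 3) = e^(−4.26667) · 4.26667^3/3! ≈ 0.1816.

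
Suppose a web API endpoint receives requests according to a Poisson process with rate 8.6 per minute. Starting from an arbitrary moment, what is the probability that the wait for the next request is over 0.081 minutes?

0.4983

The wait for the next event is exponential with rate λ = 8.6 per minute.
P(T > 0.081) = e^(−λt) = e^(−8.6 × 0.081) = e^(−0.6966) ≈ 0.4983.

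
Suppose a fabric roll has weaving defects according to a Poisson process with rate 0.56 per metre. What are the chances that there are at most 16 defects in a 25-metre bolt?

Over the interval, μ = 0.56 × 25 = 14 (a 25-metre bolt = 25 metres).
P(N ≤ 16) = Σ_{j=0}^{16} e^(−μ) μ^j/j! ≈ 0.7559.

0.7559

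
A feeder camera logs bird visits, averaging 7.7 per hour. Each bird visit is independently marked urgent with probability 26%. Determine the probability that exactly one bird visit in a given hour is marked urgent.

0.2704

Thinning: the bird visits that are marked urgent themselves form a Poisson process with rate 0.26 × 7.7 = 2.002 per hour.
So μ = 2.002.
P(N = 1) = e^(−2.002) · 2.002^1/1! ≈ 0.2704.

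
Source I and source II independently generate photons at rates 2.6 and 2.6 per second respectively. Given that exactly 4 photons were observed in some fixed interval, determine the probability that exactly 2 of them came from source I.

0.3750

Given the total, each event is independently from source I with probability p = λ_I/(λ_I+λ_II) = 2.6/5.2 = 0.5000.
So K ~ Binomial(4, 2.6/5.2): P(K = 2) = C(4,2) · (2.6/5.2)^2 · (2.6/5.2)^2 ≈ 0.3750.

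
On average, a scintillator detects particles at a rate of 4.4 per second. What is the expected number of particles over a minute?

264

E[N] = λt = 4.4 × 60 = 264 (a minute = 60 seconds).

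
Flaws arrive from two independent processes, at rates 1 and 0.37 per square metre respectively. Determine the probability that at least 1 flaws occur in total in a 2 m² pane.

0.9354

Independent Poisson processes superpose: combined rate λ = 1 + 0.37 = 1.37 per square metre.
Over the interval, μ = 1.37 × 2 = 2.74 (a 2 m² pane = 2 square metres).
P(N ≥ 1) = 1 − P(N ≤ 0) ≈ 0.9354.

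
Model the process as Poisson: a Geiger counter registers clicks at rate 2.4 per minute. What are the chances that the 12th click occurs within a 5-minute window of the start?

0.5384

Over the interval, μ = 2.4 × 5 = 12 (a 5-minute window = 5 minutes).
The 12th arrival falls in the interval iff at least 12 events occur there: P(S_12 ≤ t) = P(N ≥ 12) = 1 − P(N ≤ 11) ≈ 0.5384.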